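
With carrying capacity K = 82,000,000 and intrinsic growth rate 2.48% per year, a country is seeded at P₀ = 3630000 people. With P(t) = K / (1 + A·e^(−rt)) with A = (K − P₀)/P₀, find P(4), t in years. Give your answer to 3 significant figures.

≈ 3,990,000 people

A = (82000000 − 3630000)/3630000 = 21.58953
P(4) = 82000000 / (1 + 21.58953·e^(−0.0248·4)) = 82000000 / (1 + 21.58953·0.905562)
= 82000000 / 20.55065 ≈ 3990141.36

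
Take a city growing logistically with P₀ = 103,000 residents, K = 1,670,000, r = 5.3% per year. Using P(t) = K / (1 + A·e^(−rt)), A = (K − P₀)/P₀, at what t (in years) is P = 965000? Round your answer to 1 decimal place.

t ≈ 57.3 years

A = (1670000 − 103000)/103000 = 15.21359
965000 = 1670000/(1 + 15.21359·e^(−0.053t)) → 1 + 15.21359·e^(−0.053t) = 1.73057
e^(−0.053t) = 0.048021 → t = ln(20.82428)/0.053 = 3.03612/0.053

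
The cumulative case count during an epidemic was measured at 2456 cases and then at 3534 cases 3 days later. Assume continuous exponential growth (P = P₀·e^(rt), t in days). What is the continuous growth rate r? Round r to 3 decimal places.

3534 = 2456 · e^(r·3)
e^(3r) = 3534/2456 = 1.43893
r = ln(1.43893) / 3 = 0.3639 / 3

r ≈ 0.121 per day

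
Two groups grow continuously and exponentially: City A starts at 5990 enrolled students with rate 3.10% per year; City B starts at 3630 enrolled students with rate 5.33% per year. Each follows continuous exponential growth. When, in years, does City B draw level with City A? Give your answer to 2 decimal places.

t ≈ 22.46 years

5990·e^(0.031t) = 3630·e^(0.0533t)
5990/3630 = e^((0.0533 − 0.031)t) → ln(1.65014) = 0.0223·t
t = 0.50086 / 0.0223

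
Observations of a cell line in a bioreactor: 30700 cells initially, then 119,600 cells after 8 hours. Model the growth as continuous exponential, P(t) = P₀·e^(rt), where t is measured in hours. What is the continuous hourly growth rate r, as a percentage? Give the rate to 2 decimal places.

r ≈ 17.00% per hour

119600 = 30700 · e^(r·8)
e^(8r) = 119600/30700 = 3.89577
r = ln(3.89577) / 8 = 1.35989 / 8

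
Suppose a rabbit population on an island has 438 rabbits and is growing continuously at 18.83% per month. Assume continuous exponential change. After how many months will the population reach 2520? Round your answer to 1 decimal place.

2520 = 438 · e^(0.1883·t)
t = ln(2520/438) / 0.1883 = ln(5.75342) / 0.1883 = 1.7498 / 0.1883

t ≈ 9.3 months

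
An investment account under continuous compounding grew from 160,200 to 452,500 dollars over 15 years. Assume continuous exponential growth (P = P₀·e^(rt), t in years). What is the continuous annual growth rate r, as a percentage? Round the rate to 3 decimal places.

452500 = 160200 · e^(r·15)
e^(15r) = 452500/160200 = 2.82459
r = ln(2.82459) / 15 = 1.03836 / 15

r ≈ 6.922% per year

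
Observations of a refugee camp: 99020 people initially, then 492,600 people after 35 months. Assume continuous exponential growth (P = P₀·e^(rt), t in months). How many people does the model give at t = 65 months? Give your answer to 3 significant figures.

≈ 1,950,000 people

r = ln(492600/99020) / 35 ≈ 0.045839 per month
P(65) = 99020 · e^(0.045839·65) = 99020 · 19.67905 ≈ 1948619.79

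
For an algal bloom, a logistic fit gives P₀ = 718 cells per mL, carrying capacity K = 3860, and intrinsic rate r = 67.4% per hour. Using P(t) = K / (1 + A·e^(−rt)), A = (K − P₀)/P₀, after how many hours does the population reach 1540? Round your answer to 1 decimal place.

A = (3860 − 718)/718 = 4.37604
1540 = 3860/(1 + 4.37604·e^(−0.674t)) → 1 + 4.37604·e^(−0.674t) = 2.50649
e^(−0.674t) = 0.344259 → t = ln(2.90479)/0.674 = 1.06636/0.674

t ≈ 1.6 hours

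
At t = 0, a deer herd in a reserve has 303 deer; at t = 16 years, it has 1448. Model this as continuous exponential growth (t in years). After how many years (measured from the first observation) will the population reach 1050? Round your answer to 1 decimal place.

t ≈ 12.7 years

r = ln(1448/303) / 16 ≈ 0.097763 per year
t = ln(1050/303) / r = 1.24281 / 0.097763 ≈ 12.713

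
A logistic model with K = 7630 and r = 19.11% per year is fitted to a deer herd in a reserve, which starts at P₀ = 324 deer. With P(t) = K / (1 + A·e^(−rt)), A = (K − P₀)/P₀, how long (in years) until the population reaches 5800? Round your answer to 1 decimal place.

t ≈ 22.3 years

A = (7630 − 324)/324 = 22.54938
5800 = 7630/(1 + 22.54938·e^(−0.1911t)) → 1 + 22.54938·e^(−0.1911t) = 1.31552
e^(−0.1911t) = 0.013992 → t = ln(71.46799)/0.1911 = 4.26925/0.1911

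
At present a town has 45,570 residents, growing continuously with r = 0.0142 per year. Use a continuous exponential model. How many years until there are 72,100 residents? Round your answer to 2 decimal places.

72100 = 45570 · e^(0.0142·t)
t = ln(72100/45570) / 0.0142 = ln(1.58218) / 0.0142 = 0.4588 / 0.0142

t ≈ 32.31 years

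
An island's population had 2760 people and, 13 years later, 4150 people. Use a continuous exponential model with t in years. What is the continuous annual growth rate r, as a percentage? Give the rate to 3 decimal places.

r ≈ 3.138% per year

4150 = 2760 · e^(r·13)
e^(13r) = 4150/2760 = 1.50362
r = ln(1.50362) / 13 = 0.40788 / 13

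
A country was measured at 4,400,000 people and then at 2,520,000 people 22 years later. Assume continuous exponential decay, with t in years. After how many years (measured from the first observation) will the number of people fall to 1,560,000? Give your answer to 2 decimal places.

r = ln(2520000/4400000) / 22 ≈ -0.025334 per year
t = ln(1560000/4400000) / r = -1.03692 / -0.025334 ≈ 40.93

t ≈ 40.93 years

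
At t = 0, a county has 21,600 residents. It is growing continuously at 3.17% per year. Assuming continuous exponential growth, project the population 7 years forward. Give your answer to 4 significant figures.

P(7) = 21600 · e^(0.0317·7) = 21600 · e^(0.2219)
= 21600 · 1.24845 ≈ 26966.44

≈ 26,970 residents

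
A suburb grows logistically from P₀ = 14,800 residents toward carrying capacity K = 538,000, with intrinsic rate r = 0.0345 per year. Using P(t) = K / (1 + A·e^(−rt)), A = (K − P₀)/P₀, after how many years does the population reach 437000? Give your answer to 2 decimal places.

A = (538000 − 14800)/14800 = 35.35135
437000 = 538000/(1 + 35.35135·e^(−0.0345t)) → 1 + 35.35135·e^(−0.0345t) = 1.23112
e^(−0.0345t) = 0.006538 → t = ln(152.95585)/0.0345 = 5.03015/0.0345

t ≈ 145.80 years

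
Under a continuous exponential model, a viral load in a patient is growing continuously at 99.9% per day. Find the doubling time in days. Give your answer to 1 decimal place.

doubling time ≈ 0.7 days

doubling time = ln(2) / |r| = 0.69315 / 0.999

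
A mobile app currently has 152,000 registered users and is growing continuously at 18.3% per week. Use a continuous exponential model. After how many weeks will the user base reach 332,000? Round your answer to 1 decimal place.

332000 = 152000 · e^(0.183·t)
t = ln(332000/152000) / 0.183 = ln(2.18421) / 0.183 = 0.78125 / 0.183

t ≈ 4.3 weeks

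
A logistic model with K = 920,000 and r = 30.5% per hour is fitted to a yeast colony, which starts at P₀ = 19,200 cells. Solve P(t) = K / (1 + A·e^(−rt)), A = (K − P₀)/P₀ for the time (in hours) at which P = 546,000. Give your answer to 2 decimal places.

A = (920000 − 19200)/19200 = 46.91667
546000 = 920000/(1 + 46.91667·e^(−0.305t)) → 1 + 46.91667·e^(−0.305t) = 1.68498
e^(−0.305t) = 0.0146 → t = ln(68.49332)/0.305 = 4.22674/0.305

t ≈ 13.86 hours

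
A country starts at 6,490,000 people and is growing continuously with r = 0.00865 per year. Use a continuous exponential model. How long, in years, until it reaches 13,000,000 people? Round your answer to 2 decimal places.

t ≈ 80.31 years

13000000 = 6490000 · e^(0.00865·t)
t = ln(13000000/6490000) / 0.00865 = ln(2.00308) / 0.00865 = 0.69469 / 0.00865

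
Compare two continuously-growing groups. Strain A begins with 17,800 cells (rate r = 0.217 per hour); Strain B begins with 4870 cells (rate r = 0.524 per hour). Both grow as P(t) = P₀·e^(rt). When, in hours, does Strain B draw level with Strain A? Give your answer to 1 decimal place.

17800·e^(0.217t) = 4870·e^(0.524t)
17800/4870 = e^((0.524 − 0.217)t) → ln(3.65503) = 0.307·t
t = 1.2961 / 0.307

t ≈ 4.2 hours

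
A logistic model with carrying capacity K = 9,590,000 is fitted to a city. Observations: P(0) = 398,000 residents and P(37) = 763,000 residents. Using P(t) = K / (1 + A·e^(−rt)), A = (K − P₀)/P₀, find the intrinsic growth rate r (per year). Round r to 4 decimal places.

r ≈ 0.0187 per year

A = (9590000 − 398000)/398000 = 23.09548
763000 = 9590000/(1 + 23.09548·e^(−r·37)) → e^(−37r) = (12.56881 − 1)/23.09548 = 0.500912
r = −ln(0.500912)/37 = 0.69132/37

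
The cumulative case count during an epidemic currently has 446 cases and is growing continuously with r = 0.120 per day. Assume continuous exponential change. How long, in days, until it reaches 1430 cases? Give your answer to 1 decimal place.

1430 = 446 · e^(0.12·t)
t = ln(1430/446) / 0.12 = ln(3.20628) / 0.12 = 1.16511 / 0.12

t ≈ 9.7 days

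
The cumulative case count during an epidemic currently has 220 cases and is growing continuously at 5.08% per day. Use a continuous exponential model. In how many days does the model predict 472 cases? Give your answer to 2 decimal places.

472 = 220 · e^(0.0508·t)
t = ln(472/220) / 0.0508 = ln(2.14545) / 0.0508 = 0.76335 / 0.0508

t ≈ 15.03 days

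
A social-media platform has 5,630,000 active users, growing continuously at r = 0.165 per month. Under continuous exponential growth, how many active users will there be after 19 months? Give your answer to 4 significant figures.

≈ 129,400,000 active users

P(19) = 5630000 · e^(0.165·19) = 5630000 · e^(3.135)
= 5630000 · 22.98864 ≈ 129426019.79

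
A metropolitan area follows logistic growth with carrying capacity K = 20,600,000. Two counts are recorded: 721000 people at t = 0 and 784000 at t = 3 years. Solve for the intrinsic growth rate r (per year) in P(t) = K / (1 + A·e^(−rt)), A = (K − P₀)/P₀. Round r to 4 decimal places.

r ≈ 0.0290 per year

A = (20600000 − 721000)/721000 = 27.57143
784000 = 20600000/(1 + 27.57143·e^(−r·3)) → e^(−3r) = (26.27551 − 1)/27.57143 = 0.916728
r = −ln(0.916728)/3 = 0.08694/3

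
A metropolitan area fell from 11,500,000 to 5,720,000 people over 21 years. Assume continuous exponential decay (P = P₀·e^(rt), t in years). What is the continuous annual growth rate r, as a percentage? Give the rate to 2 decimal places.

5720000 = 11500000 · e^(r·21)
e^(21r) = 5720000/11500000 = 0.49739
r = ln(0.49739) / 21 = -0.69838 / 21

r ≈ -3.33% per year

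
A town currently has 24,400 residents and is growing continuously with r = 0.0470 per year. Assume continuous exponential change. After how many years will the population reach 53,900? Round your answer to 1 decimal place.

t ≈ 16.9 years

53900 = 24400 · e^(0.047·t)
t = ln(53900/24400) / 0.047 = ln(2.20902) / 0.047 = 0.79255 / 0.047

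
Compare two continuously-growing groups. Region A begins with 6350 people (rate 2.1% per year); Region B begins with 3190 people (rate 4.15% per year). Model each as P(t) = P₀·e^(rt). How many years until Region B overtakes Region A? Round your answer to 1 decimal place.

6350·e^(0.021t) = 3190·e^(0.0415t)
6350/3190 = e^((0.0415 − 0.021)t) → ln(1.9906) = 0.0205·t
t = 0.68843 / 0.0205

t ≈ 33.6 years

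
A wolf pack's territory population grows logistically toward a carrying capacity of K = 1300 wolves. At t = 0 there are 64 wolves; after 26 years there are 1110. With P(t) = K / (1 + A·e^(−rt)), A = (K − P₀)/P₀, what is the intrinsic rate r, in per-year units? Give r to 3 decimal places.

A = (1300 − 64)/64 = 19.3125
1110 = 1300/(1 + 19.3125·e^(−r·26)) → e^(−26r) = (1.17117 − 1)/19.3125 = 0.008863
r = −ln(0.008863)/26 = 4.72584/26

r ≈ 0.182 per year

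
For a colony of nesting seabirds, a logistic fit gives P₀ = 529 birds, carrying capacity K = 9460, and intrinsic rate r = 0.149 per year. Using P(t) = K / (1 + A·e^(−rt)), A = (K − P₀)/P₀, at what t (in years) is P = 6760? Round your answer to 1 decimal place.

A = (9460 − 529)/529 = 16.8828
6760 = 9460/(1 + 16.8828·e^(−0.149t)) → 1 + 16.8828·e^(−0.149t) = 1.39941
e^(−0.149t) = 0.023658 → t = ln(42.26952)/0.149 = 3.74407/0.149

t ≈ 25.1 years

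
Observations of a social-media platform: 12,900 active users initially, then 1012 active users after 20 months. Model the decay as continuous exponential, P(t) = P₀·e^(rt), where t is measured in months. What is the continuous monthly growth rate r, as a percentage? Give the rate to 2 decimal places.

r ≈ -12.73% per month

1012 = 12900 · e^(r·20)
e^(20r) = 1012/12900 = 0.07845
r = ln(0.07845) / 20 = -2.5453 / 20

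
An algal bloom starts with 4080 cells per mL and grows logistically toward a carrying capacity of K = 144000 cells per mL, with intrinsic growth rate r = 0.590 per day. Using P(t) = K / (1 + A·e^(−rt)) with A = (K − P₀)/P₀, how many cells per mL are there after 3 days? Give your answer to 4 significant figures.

≈ 21,050 cells per mL

A = (144000 − 4080)/4080 = 34.29412
P(3) = 144000 / (1 + 34.29412·e^(−0.59·3)) = 144000 / (1 + 34.29412·0.170333)
= 144000 / 6.84142 ≈ 21048.26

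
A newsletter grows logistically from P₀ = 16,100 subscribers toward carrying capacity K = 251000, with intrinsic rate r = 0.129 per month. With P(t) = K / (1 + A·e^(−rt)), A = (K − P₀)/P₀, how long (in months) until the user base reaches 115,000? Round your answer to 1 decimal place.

t ≈ 19.5 months

A = (251000 − 16100)/16100 = 14.59006
115000 = 251000/(1 + 14.59006·e^(−0.129t)) → 1 + 14.59006·e^(−0.129t) = 2.18261
e^(−0.129t) = 0.081056 → t = ln(12.33718)/0.129 = 2.51262/0.129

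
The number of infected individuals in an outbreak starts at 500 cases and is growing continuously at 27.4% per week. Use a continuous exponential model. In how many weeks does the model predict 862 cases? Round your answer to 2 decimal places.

862 = 500 · e^(0.274·t)
t = ln(862/500) / 0.274 = ln(1.724) / 0.274 = 0.54465 / 0.274

t ≈ 1.99 weeks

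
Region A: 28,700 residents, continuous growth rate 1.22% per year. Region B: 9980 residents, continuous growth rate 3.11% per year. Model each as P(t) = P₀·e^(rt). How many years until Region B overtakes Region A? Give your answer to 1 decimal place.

t ≈ 55.9 years

28700·e^(0.0122t) = 9980·e^(0.0311t)
28700/9980 = e^((0.0311 − 0.0122)t) → ln(2.87575) = 0.0189·t
t = 1.05631 / 0.0189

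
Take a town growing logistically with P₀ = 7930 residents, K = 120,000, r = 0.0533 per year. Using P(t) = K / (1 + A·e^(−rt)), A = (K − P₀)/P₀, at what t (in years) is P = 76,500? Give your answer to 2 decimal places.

t ≈ 60.28 years

A = (120000 − 7930)/7930 = 14.13241
76500 = 120000/(1 + 14.13241·e^(−0.0533t)) → 1 + 14.13241·e^(−0.0533t) = 1.56863
e^(−0.0533t) = 0.040236 → t = ln(24.85355)/0.0533 = 3.213/0.0533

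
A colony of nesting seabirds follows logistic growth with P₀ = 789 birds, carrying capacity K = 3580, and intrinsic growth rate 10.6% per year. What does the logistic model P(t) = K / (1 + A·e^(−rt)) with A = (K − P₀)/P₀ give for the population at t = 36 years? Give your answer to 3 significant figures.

A = (3580 − 789)/789 = 3.53739
P(36) = 3580 / (1 + 3.53739·e^(−0.106·36)) = 3580 / (1 + 3.53739·0.022016)
= 3580 / 1.07788 ≈ 3321.34

≈ 3,320 birds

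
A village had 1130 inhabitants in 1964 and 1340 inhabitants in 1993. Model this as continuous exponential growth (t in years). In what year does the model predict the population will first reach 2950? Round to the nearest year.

year 2127

r = ln(1340/1130) / 29 = 0.17045/29 ≈ 0.005878 per year
t = ln(2950/1130) / r = 0.95959/0.005878 ≈ 163.26 years after 1964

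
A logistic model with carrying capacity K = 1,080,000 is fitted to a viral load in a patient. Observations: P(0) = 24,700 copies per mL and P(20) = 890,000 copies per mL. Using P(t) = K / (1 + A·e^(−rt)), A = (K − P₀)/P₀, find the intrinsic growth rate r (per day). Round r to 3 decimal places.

A = (1080000 − 24700)/24700 = 42.7247
890000 = 1080000/(1 + 42.7247·e^(−r·20)) → e^(−20r) = (1.21348 − 1)/42.7247 = 0.004997
r = −ln(0.004997)/20 = 5.29897/20

r ≈ 0.265 per day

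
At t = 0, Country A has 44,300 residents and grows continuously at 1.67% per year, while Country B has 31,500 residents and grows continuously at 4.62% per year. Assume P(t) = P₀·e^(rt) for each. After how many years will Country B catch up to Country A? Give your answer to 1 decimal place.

t ≈ 11.6 years

44300·e^(0.0167t) = 31500·e^(0.0462t)
44300/31500 = e^((0.0462 − 0.0167)t) → ln(1.40635) = 0.0295·t
t = 0.341 / 0.0295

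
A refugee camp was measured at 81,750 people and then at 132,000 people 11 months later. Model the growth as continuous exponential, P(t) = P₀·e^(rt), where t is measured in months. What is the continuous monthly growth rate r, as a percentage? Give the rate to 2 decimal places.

132000 = 81750 · e^(r·11)
e^(11r) = 132000/81750 = 1.61468
r = ln(1.61468) / 11 = 0.47914 / 11

r ≈ 4.36% per month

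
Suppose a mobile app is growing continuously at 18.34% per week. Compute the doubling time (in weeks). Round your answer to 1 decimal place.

doubling time = ln(2) / |r| = 0.69315 / 0.1834

doubling time ≈ 3.8 weeks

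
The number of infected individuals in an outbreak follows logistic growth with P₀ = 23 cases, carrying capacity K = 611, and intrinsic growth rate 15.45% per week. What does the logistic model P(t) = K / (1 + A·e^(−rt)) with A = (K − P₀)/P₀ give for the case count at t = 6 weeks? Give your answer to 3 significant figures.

≈ 55.0 cases

A = (611 − 23)/23 = 25.56522
P(6) = 611 / (1 + 25.56522·e^(−0.1545·6)) = 611 / (1 + 25.56522·0.395739)
= 611 / 11.11716 ≈ 54.96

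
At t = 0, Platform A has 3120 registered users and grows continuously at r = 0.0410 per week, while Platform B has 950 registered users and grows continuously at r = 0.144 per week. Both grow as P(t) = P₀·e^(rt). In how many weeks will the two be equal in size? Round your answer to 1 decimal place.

3120·e^(0.041t) = 950·e^(0.144t)
3120/950 = e^((0.144 − 0.041)t) → ln(3.28421) = 0.103·t
t = 1.18913 / 0.103

t ≈ 11.5 weeks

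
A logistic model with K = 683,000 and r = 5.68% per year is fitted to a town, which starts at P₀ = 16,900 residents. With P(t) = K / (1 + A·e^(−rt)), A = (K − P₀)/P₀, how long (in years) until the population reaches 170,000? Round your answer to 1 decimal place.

A = (683000 − 16900)/16900 = 39.4142
170000 = 683000/(1 + 39.4142·e^(−0.0568t)) → 1 + 39.4142·e^(−0.0568t) = 4.01765
e^(−0.0568t) = 0.076562 → t = ln(13.06124)/0.0568 = 2.56965/0.0568

t ≈ 45.2 years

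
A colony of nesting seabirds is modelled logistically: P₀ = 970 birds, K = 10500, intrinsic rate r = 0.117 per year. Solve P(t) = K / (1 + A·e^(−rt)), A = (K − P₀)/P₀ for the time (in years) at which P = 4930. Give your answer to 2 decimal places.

t ≈ 18.49 years

A = (10500 − 970)/970 = 9.82474
4930 = 10500/(1 + 9.82474·e^(−0.117t)) → 1 + 9.82474·e^(−0.117t) = 2.12982
e^(−0.117t) = 0.114997 → t = ln(8.69587)/0.117 = 2.16285/0.117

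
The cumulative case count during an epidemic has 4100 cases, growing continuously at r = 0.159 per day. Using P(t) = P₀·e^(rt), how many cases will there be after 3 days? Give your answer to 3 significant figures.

P(3) = 4100 · e^(0.159·3) = 4100 · e^(0.477)
= 4100 · 1.61123 ≈ 6606.06

≈ 6,610 cases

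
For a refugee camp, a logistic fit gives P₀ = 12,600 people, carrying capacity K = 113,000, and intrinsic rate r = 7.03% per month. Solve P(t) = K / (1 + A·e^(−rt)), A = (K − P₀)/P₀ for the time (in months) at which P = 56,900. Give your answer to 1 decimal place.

t ≈ 29.7 months

A = (113000 − 12600)/12600 = 7.96825
56900 = 113000/(1 + 7.96825·e^(−0.0703t)) → 1 + 7.96825·e^(−0.0703t) = 1.98594
e^(−0.0703t) = 0.123734 → t = ln(8.08188)/0.0703 = 2.08962/0.0703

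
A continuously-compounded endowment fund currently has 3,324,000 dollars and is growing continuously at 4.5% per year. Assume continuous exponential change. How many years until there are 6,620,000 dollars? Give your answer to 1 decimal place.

t ≈ 15.3 years

6620000 = 3324000 · e^(0.045·t)
t = ln(6620000/3324000) / 0.045 = ln(1.99158) / 0.045 = 0.68893 / 0.045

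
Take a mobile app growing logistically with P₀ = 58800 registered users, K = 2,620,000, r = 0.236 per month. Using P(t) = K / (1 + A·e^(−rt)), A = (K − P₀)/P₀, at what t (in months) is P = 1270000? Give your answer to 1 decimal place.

A = (2620000 − 58800)/58800 = 43.55782
1270000 = 2620000/(1 + 43.55782·e^(−0.236t)) → 1 + 43.55782·e^(−0.236t) = 2.06299
e^(−0.236t) = 0.024404 → t = ln(40.97662)/0.236 = 3.713/0.236

t ≈ 15.7 months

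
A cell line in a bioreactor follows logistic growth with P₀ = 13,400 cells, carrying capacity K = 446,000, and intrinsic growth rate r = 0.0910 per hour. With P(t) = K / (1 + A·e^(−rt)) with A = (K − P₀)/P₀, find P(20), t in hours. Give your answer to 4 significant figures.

≈ 71,580 cells

A = (446000 − 13400)/13400 = 32.28358
P(20) = 446000 / (1 + 32.28358·e^(−0.091·20)) = 446000 / (1 + 32.28358·0.162026)
= 446000 / 6.23077 ≈ 71580.22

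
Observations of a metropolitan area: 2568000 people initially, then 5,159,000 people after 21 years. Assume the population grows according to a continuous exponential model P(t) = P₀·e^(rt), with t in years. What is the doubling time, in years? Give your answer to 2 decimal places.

doubling time ≈ 20.87 years

r = ln(5159000/2568000) / 21 = ln(2.00896) / 21 ≈ 0.03322 per year
doubling time = ln 2 / |r| = 0.69315 / 0.03322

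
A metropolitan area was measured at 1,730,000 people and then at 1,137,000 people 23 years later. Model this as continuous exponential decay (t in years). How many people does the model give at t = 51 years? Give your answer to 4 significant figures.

r = ln(1137000/1730000) / 23 ≈ -0.018249 per year
P(51) = 1730000 · e^(-0.018249·51) = 1730000 · 0.39428 ≈ 682099.16

≈ 682,100 people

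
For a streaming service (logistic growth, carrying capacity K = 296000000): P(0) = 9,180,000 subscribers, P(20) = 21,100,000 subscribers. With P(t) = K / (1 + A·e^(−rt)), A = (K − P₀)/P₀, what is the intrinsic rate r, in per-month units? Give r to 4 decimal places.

A = (296000000 − 9180000)/9180000 = 31.24401
21100000 = 296000000/(1 + 31.24401·e^(−r·20)) → e^(−20r) = (14.02844 − 1)/31.24401 = 0.41699
r = −ln(0.41699)/20 = 0.87469/20

r ≈ 0.0437 per month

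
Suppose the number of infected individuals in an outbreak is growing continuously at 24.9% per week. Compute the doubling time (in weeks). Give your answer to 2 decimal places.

doubling time = ln(2) / |r| = 0.69315 / 0.249

doubling time ≈ 2.78 weeks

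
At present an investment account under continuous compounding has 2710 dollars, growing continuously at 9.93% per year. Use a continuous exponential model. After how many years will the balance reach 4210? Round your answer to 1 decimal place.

4210 = 2710 · e^(0.0993·t)
t = ln(4210/2710) / 0.0993 = ln(1.55351) / 0.0993 = 0.44051 / 0.0993

t ≈ 4.4 years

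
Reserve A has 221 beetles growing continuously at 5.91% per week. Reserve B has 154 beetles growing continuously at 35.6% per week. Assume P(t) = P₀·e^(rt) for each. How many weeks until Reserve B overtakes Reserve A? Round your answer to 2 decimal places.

221·e^(0.0591t) = 154·e^(0.356t)
221/154 = e^((0.356 − 0.0591)t) → ln(1.43506) = 0.2969·t
t = 0.36121 / 0.2969

t ≈ 1.22 weeks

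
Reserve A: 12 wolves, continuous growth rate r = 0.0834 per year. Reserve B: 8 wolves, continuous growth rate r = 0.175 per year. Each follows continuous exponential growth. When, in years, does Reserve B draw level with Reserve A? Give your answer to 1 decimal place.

t ≈ 4.4 years

12·e^(0.0834t) = 8·e^(0.175t)
12/8 = e^((0.175 − 0.0834)t) → ln(1.5) = 0.0916·t
t = 0.40547 / 0.0916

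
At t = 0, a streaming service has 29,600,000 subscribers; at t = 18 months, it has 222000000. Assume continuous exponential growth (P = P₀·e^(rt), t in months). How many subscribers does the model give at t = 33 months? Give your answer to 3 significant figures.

r = ln(222000000/29600000) / 18 ≈ 0.111939 per month
P(33) = 29600000 · e^(0.111939·33) = 29600000 · 40.2049 ≈ 1190065030.78

≈ 1,190,000,000 subscribers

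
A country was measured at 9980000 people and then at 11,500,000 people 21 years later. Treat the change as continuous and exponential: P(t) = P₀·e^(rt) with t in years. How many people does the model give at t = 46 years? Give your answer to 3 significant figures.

r = ln(11500000/9980000) / 21 ≈ 0.006751 per year
P(46) = 9980000 · e^(0.006751·46) = 9980000 · 1.36415 ≈ 13614203.69

≈ 13,600,000 people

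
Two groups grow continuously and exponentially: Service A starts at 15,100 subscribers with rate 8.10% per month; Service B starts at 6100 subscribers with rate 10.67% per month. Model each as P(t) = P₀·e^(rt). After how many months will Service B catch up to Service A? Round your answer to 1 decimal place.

t ≈ 35.3 months

15100·e^(0.081t) = 6100·e^(0.1067t)
15100/6100 = e^((0.1067 − 0.081)t) → ln(2.47541) = 0.0257·t
t = 0.90641 / 0.0257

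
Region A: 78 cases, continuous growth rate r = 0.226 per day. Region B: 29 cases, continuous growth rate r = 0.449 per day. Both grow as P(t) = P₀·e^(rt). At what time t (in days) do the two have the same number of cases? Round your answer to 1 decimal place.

t ≈ 4.4 days

78·e^(0.226t) = 29·e^(0.449t)
78/29 = e^((0.449 − 0.226)t) → ln(2.68966) = 0.223·t
t = 0.98941 / 0.223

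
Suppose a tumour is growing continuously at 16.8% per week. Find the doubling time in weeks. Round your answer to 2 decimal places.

doubling time ≈ 4.13 weeks

doubling time = ln(2) / |r| = 0.69315 / 0.168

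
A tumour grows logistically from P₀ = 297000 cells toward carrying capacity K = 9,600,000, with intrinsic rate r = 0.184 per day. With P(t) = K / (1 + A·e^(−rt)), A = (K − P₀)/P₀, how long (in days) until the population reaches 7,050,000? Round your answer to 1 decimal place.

t ≈ 24.2 days

A = (9600000 − 297000)/297000 = 31.32323
7050000 = 9600000/(1 + 31.32323·e^(−0.184t)) → 1 + 31.32323·e^(−0.184t) = 1.3617
e^(−0.184t) = 0.011547 → t = ln(86.59952)/0.184 = 4.46129/0.184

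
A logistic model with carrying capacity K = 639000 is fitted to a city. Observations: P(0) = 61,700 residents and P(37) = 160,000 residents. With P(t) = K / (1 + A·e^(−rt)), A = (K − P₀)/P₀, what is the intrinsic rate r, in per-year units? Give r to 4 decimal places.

r ≈ 0.0308 per year

A = (639000 − 61700)/61700 = 9.35656
160000 = 639000/(1 + 9.35656·e^(−r·37)) → e^(−37r) = (3.99375 − 1)/9.35656 = 0.319963
r = −ln(0.319963)/37 = 1.13955/37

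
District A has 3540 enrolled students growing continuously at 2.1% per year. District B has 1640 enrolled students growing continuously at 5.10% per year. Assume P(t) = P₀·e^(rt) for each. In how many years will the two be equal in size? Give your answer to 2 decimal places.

3540·e^(0.021t) = 1640·e^(0.051t)
3540/1640 = e^((0.051 − 0.021)t) → ln(2.15854) = 0.03·t
t = 0.76943 / 0.03

t ≈ 25.65 years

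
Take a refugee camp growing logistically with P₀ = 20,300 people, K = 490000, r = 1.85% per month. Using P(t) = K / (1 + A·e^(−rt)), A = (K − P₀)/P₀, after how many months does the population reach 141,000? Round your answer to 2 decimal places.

t ≈ 120.82 months

A = (490000 − 20300)/20300 = 23.13793
141000 = 490000/(1 + 23.13793·e^(−0.0185t)) → 1 + 23.13793·e^(−0.0185t) = 3.47518
e^(−0.0185t) = 0.106975 → t = ln(9.34799)/0.0185 = 2.23516/0.0185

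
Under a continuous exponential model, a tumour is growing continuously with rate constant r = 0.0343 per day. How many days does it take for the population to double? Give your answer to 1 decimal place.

doubling time = ln(2) / |r| = 0.69315 / 0.0343

doubling time ≈ 20.2 days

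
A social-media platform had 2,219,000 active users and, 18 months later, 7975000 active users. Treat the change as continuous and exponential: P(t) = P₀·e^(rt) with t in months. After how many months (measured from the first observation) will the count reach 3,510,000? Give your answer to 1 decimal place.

r = ln(7975000/2219000) / 18 ≈ 0.07107 per month
t = ln(3510000/2219000) / r = 0.45856 / 0.07107 ≈ 6.452

t ≈ 6.5 months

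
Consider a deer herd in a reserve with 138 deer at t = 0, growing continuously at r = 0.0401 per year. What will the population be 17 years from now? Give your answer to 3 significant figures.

P(17) = 138 · e^(0.0401·17) = 138 · e^(0.6817)
= 138 · 1.97724 ≈ 272.86

≈ 273 deer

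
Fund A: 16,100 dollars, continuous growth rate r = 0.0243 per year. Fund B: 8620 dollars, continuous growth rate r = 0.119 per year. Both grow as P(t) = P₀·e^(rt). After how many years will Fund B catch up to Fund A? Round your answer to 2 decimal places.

16100·e^(0.0243t) = 8620·e^(0.119t)
16100/8620 = e^((0.119 − 0.0243)t) → ln(1.86775) = 0.0947·t
t = 0.62473 / 0.0947

t ≈ 6.60 years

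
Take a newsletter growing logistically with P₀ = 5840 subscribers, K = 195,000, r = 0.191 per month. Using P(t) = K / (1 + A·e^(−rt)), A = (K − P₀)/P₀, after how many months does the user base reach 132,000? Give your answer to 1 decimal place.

t ≈ 22.1 months

A = (195000 − 5840)/5840 = 32.39041
132000 = 195000/(1 + 32.39041·e^(−0.191t)) → 1 + 32.39041·e^(−0.191t) = 1.47727
e^(−0.191t) = 0.014735 → t = ln(67.86562)/0.191 = 4.21753/0.191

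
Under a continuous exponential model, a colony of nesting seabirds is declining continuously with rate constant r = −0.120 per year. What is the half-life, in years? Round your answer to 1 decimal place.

half-life ≈ 5.8 years

half-life = ln(2) / |r| = 0.69315 / 0.12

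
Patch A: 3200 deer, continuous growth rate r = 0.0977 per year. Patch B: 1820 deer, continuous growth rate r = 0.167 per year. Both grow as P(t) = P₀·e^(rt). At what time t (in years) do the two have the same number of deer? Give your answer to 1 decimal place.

t ≈ 8.1 years

3200·e^(0.0977t) = 1820·e^(0.167t)
3200/1820 = e^((0.167 − 0.0977)t) → ln(1.75824) = 0.0693·t
t = 0.56431 / 0.0693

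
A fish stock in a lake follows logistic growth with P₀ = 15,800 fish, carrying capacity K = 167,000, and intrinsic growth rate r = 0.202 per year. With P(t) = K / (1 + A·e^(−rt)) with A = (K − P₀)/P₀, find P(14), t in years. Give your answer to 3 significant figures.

≈ 107,000 fish

A = (167000 − 15800)/15800 = 9.56962
P(14) = 167000 / (1 + 9.56962·e^(−0.202·14)) = 167000 / (1 + 9.56962·0.059131)
= 167000 / 1.56586 ≈ 106650.58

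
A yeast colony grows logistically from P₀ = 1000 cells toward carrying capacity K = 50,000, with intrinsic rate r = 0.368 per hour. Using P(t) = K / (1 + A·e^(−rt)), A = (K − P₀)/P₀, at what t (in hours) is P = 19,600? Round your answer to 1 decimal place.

A = (50000 − 1000)/1000 = 49
19600 = 50000/(1 + 49·e^(−0.368t)) → 1 + 49·e^(−0.368t) = 2.55102
e^(−0.368t) = 0.031653 → t = ln(31.59211)/0.368 = 3.45291/0.368

t ≈ 9.4 hours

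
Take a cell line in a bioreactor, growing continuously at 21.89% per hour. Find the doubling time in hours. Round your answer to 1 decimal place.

doubling time ≈ 3.2 hours

doubling time = ln(2) / |r| = 0.69315 / 0.2189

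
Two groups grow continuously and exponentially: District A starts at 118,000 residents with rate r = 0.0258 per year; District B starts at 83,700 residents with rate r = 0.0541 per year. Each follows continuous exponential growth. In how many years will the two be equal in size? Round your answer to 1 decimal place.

t ≈ 12.1 years

118000·e^(0.0258t) = 83700·e^(0.0541t)
118000/83700 = e^((0.0541 − 0.0258)t) → ln(1.4098) = 0.0283·t
t = 0.34345 / 0.0283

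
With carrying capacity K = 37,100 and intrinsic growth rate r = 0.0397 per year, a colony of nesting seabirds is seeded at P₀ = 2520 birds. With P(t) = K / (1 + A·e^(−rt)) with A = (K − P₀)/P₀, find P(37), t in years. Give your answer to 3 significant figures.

A = (37100 − 2520)/2520 = 13.72222
P(37) = 37100 / (1 + 13.72222·e^(−0.0397·37)) = 37100 / (1 + 13.72222·0.230179)
= 37100 / 4.15856 ≈ 8921.36

≈ 8,920 birds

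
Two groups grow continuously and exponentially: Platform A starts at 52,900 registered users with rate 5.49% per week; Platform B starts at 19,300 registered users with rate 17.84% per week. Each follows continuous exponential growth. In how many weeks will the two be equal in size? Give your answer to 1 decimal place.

52900·e^(0.0549t) = 19300·e^(0.1784t)
52900/19300 = e^((0.1784 − 0.0549)t) → ln(2.74093) = 0.1235·t
t = 1.0083 / 0.1235

t ≈ 8.2 weeks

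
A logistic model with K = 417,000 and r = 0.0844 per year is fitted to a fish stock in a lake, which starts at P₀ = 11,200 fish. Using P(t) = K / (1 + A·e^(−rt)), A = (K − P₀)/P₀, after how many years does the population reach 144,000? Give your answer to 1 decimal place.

t ≈ 35.0 years

A = (417000 − 11200)/11200 = 36.23214
144000 = 417000/(1 + 36.23214·e^(−0.0844t)) → 1 + 36.23214·e^(−0.0844t) = 2.89583
e^(−0.0844t) = 0.052325 → t = ln(19.11146)/0.0844 = 2.95029/0.0844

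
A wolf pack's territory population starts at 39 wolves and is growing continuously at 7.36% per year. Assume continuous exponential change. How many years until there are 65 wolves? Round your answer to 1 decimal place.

t ≈ 6.9 years

65 = 39 · e^(0.0736·t)
t = ln(65/39) / 0.0736 = ln(1.66667) / 0.0736 = 0.51083 / 0.0736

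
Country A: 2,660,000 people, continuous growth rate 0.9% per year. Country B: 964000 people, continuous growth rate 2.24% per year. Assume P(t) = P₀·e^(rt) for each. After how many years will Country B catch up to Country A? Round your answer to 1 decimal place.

t ≈ 75.7 years

2660000·e^(0.009t) = 964000·e^(0.0224t)
2660000/964000 = e^((0.0224 − 0.009)t) → ln(2.75934) = 0.0134·t
t = 1.01499 / 0.0134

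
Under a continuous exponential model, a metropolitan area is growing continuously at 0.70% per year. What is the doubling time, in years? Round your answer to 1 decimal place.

doubling time = ln(2) / |r| = 0.69315 / 0.007

doubling time ≈ 99.0 years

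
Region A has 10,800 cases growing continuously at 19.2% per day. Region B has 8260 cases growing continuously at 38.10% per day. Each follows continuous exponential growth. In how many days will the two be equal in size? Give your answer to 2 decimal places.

t ≈ 1.42 days

10800·e^(0.192t) = 8260·e^(0.381t)
10800/8260 = e^((0.381 − 0.192)t) → ln(1.30751) = 0.189·t
t = 0.26812 / 0.189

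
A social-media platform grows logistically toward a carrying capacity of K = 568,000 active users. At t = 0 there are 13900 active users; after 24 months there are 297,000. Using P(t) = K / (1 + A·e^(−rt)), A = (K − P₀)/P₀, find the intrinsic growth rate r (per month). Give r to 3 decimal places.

r ≈ 0.157 per month

A = (568000 − 13900)/13900 = 39.86331
297000 = 568000/(1 + 39.86331·e^(−r·24)) → e^(−24r) = (1.91246 − 1)/39.86331 = 0.02289
r = −ln(0.02289)/24 = 3.77707/24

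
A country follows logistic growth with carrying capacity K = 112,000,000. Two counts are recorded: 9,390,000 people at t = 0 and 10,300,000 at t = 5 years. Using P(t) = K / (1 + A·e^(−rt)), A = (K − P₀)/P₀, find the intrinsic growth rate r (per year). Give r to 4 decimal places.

A = (112000000 − 9390000)/9390000 = 10.92758
10300000 = 112000000/(1 + 10.92758·e^(−r·5)) → e^(−5r) = (10.87379 − 1)/10.92758 = 0.903565
r = −ln(0.903565)/5 = 0.10141/5

r ≈ 0.0203 per year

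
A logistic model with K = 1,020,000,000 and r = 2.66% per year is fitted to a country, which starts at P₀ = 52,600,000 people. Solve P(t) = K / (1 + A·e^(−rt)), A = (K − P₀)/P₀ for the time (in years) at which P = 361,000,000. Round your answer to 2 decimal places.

t ≈ 86.84 years

A = (1020000000 − 52600000)/52600000 = 18.39163
361000000 = 1020000000/(1 + 18.39163·e^(−0.0266t)) → 1 + 18.39163·e^(−0.0266t) = 2.82548
e^(−0.0266t) = 0.099256 → t = ln(10.07493)/0.0266 = 2.31005/0.0266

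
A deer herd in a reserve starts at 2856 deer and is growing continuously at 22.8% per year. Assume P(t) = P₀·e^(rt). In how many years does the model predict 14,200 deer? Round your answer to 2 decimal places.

14200 = 2856 · e^(0.228·t)
t = ln(14200/2856) / 0.228 = ln(4.97199) / 0.228 = 1.60382 / 0.228

t ≈ 7.03 years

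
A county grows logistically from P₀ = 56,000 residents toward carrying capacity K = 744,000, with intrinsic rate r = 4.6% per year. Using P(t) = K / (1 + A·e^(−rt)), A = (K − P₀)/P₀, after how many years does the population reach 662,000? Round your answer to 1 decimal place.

A = (744000 − 56000)/56000 = 12.28571
662000 = 744000/(1 + 12.28571·e^(−0.046t)) → 1 + 12.28571·e^(−0.046t) = 1.12387
e^(−0.046t) = 0.010082 → t = ln(99.18467)/0.046 = 4.59698/0.046

t ≈ 99.9 years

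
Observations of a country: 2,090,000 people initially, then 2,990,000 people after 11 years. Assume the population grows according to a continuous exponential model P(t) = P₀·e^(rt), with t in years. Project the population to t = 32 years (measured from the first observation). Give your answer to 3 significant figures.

r = ln(2990000/2090000) / 11 ≈ 0.032555 per year
P(32) = 2090000 · e^(0.032555·32) = 2090000 · 2.83424 ≈ 5923554.18

≈ 5,920,000 people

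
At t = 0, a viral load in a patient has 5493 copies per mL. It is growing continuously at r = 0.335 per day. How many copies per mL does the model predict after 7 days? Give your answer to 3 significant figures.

P(7) = 5493 · e^(0.335·7) = 5493 · e^(2.345)
= 5493 · 10.43327 ≈ 57309.97

≈ 57,300 copies per mL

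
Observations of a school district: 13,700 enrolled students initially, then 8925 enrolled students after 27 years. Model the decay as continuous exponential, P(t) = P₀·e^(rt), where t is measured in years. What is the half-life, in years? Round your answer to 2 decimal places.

half-life ≈ 43.67 years

r = ln(8925/13700) / 27 = ln(0.65146) / 27 ≈ -0.015872 per year
half-life = ln 2 / |r| = 0.69315 / 0.015872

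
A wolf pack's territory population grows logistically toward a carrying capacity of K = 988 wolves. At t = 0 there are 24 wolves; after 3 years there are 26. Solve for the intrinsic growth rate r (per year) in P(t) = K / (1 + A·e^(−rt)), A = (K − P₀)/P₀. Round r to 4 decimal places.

r ≈ 0.0274 per year

A = (988 − 24)/24 = 40.16667
26 = 988/(1 + 40.16667·e^(−r·3)) → e^(−3r) = (38 − 1)/40.16667 = 0.921162
r = −ln(0.921162)/3 = 0.08212/3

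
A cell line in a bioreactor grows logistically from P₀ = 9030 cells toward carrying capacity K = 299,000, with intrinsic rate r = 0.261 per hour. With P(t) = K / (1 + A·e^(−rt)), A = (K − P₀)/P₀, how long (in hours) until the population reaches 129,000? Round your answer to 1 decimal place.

t ≈ 12.2 hours

A = (299000 − 9030)/9030 = 32.11185
129000 = 299000/(1 + 32.11185·e^(−0.261t)) → 1 + 32.11185·e^(−0.261t) = 2.31783
e^(−0.261t) = 0.041039 → t = ln(24.36723)/0.261 = 3.19324/0.261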